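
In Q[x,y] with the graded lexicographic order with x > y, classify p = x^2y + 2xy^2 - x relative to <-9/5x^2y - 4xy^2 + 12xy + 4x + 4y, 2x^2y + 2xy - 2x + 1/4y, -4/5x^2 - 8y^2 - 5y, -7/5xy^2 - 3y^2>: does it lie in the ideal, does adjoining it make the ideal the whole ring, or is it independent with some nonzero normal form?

First compute the reduced Gröbner basis of I by Buchberger's algorithm.
f_1 = -9/5x^2y - 4xy^2 + 12xy + 4x + 4y, LT = x^2y.
f_2 = 2x^2y + 2xy - 2x + 1/4y, LT = x^2y.
f_3 = -4/5x^2 - 8y^2 - 5y, LT = x^2.
f_4 = -7/5xy^2 - 3y^2, LT = xy^2.

S(f_1,f_2): lcm = x^2y. S = 20/9xy^2 - 23/3xy - 11/9x - 169/72y.
  leading term xy^2: subtract (-100/63)·f_4 from 20/9xy^2 - 23/3xy - 11/9x - 169/72y → -23/3xy - 100/21y^2 - 11/9x - 169/72y
  leading term xy: no divisor's leading term divides it; move -23/3xy to the remainder.
  leading term y^2: no divisor's leading term divides it; move -100/21y^2 to the remainder.
  leading term x: no divisor's leading term divides it; move -11/9x to the remainder.
  leading term y: no divisor's leading term divides it; move -169/72y to the remainder.
  remainder -23/3xy - 100/21y^2 - 11/9x - 169/72y ≠ 0; add h_5 = -23/3xy - 100/21y^2 - 11/9x - 169/72y to the basis.

S(f_1,f_3): lcm = x^2y. S = 20/9xy^2 - 10y^3 - 20/3xy - 25/4y^2 - 20/9x - 20/9y.
  leading term xy^2: subtract (-100/63)·f_4 from 20/9xy^2 - 10y^3 - 20/3xy - 25/4y^2 - 20/9x - 20/9y → -10y^3 - 20/3xy - 925/84y^2 - 20/9x - 20/9y
  leading term y^3: no divisor's leading term divides it; move -10y^3 to the remainder.
  leading term xy: subtract (20/23)·h_5 from -20/3xy - 925/84y^2 - 20/9x - 20/9y → -4425/644y^2 - 80/69x - 25/138y
  leading term y^2: no divisor's leading term divides it; move -4425/644y^2 to the remainder.
  leading term x: no divisor's leading term divides it; move -80/69x to the remainder.
  leading term y: no divisor's leading term divides it; move -25/138y to the remainder.
  remainder -10y^3 - 4425/644y^2 - 80/69x - 25/138y ≠ 0; add h_6 = -10y^3 - 4425/644y^2 - 80/69x - 25/138y to the basis.

S(f_1,f_4): lcm = x^2y^2. S = 20/9xy^3 - 185/21xy^2 - 20/9xy - 20/9y^2.
  leading term xy^3: subtract (-100/63y)·f_4 from 20/9xy^3 - 185/21xy^2 - 20/9xy - 20/9y^2 → -185/21xy^2 - 100/21y^3 - 20/9xy - 20/9y^2
  leading term xy^2: subtract (925/147)·f_4 from -185/21xy^2 - 100/21y^3 - 20/9xy - 20/9y^2 → -100/21y^3 - 20/9xy + 7345/441y^2
  leading term y^3: subtract (10/21)·h_6 from -100/21y^3 - 20/9xy + 7345/441y^2 → -20/9xy + 404245/20286y^2 + 800/1449x + 125/1449y
  leading term xy: subtract (20/69)·h_5 from -20/9xy + 404245/20286y^2 + 800/1449x + 125/1449y → 432245/20286y^2 + 3940/4347x + 6665/8694y
  leading term y^2: no divisor's leading term divides it; move 432245/20286y^2 to the remainder.
  leading term x: no divisor's leading term divides it; move 3940/4347x to the remainder.
  leading term y: no divisor's leading term divides it; move 6665/8694y to the remainder.
  remainder 432245/20286y^2 + 3940/4347x + 6665/8694y ≠ 0; add h_7 = 432245/20286y^2 + 3940/4347x + 6665/8694y to the basis.

S(f_2,f_4): lcm = x^2y^2. S = -8/7xy^2 - xy + 1/8y^2.
  leading term xy^2: subtract (40/49)·f_4 from -8/7xy^2 - xy + 1/8y^2 → -xy + 1009/392y^2
  leading term xy: subtract (3/23)·h_5 from -xy + 1009/392y^2 → 28807/9016y^2 + 11/69x + 169/552y
  leading term y^2: subtract (259263/1728980)·h_7 from 28807/9016y^2 + 11/69x + 169/552y → 14226/605143x + 231411/1210286y
  leading term x: no divisor's leading term divides it; move 14226/605143x to the remainder.
  leading term y: no divisor's leading term divides it; move 231411/1210286y to the remainder.
  remainder 14226/605143x + 231411/1210286y ≠ 0; add h_8 = 14226/605143x + 231411/1210286y to the basis.

S(f_1,h_5): lcm = x^2y. S = 2320/1449xy^2 - 11/69x^2 - 1283/184xy - 20/9x - 20/9y.
  leading term xy^2: subtract (-11600/10143)·f_4 from 2320/1449xy^2 - 11/69x^2 - 1283/184xy - 20/9x - 20/9y → -11/69x^2 - 1283/184xy - 11600/3381y^2 - 20/9x - 20/9y
  leading term x^2: subtract (55/276)·f_3 from -11/69x^2 - 1283/184xy - 11600/3381y^2 - 20/9x - 20/9y → -1283/184xy - 90/49y^2 - 20/9x - 1015/828y
  leading term xy: subtract (3849/4232)·h_5 from -1283/184xy - 90/49y^2 - 20/9x - 1015/828y → 129305/51842y^2 - 42301/38088x + 276961/304704y
  leading term y^2: subtract (21159/180757)·h_7 from 129305/51842y^2 - 42301/38088x + 276961/304704y → -110844151/91101528x + 597051811/728812224y
  leading term x: subtract (-1219285661/23558256)·h_8 from -110844151/91101528x + 597051811/728812224y → 112191545/10470336y
  leading term y: no divisor's leading term divides it; move 112191545/10470336y to the remainder.
  remainder 112191545/10470336y ≠ 0; add h_9 = 112191545/10470336y to the basis.

The other S-polynomials (S(f_2,f_3), S(f_3,f_4), S(f_2,h_5), S(f_3,h_5), S(f_4,h_5), S(f_1,h_6), S(f_2,h_6), S(f_3,h_6), S(f_4,h_6), S(h_5,h_6), S(f_1,h_7), S(f_2,h_7), S(f_3,h_7), S(f_4,h_7), S(h_5,h_7), S(h_6,h_7), S(f_1,h_8), S(f_2,h_8), S(f_3,h_8), S(f_4,h_8), S(h_5,h_8), S(h_6,h_8), S(h_7,h_8), S(f_1,h_9), S(f_2,h_9), S(f_3,h_9), S(f_4,h_9), S(h_5,h_9), S(h_6,h_9), S(h_7,h_9), S(h_8,h_9)) all reduce to 0 modulo the current basis, so we have a Gröbner basis.
Inter-reduce: drop elements whose leading term is divisible by another's, tail-reduce, and make monic.
Reduced Gröbner basis: {x, y}.
Label its elements g_1 = x, g_2 = y.

Reduce p = x^2y + 2xy^2 - x modulo G:
  leading term x^2y: subtract (xy)·g_1 from x^2y + 2xy^2 - x → 2xy^2 - x
  leading term xy^2: subtract (2y^2)·g_1 from 2xy^2 - x → -x
  leading term x: subtract (-1)·g_1 from -x → 0
  normal form = 0.
Since the normal form is 0, p ∈ I.

x^2y + 2xy^2 - x lies in I (it reduces to 0).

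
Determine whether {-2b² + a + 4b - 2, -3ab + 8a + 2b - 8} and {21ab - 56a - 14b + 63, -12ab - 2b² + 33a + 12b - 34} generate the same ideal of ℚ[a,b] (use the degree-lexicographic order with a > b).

No, the ideals differ.

Two ideals are equal iff their reduced Gröbner bases coincide (the reduced basis is unique for a fixed ordering).
Buchberger on the first generating set:
f_1 = -2b² + a + 4b - 2, LT = b².
f_2 = -3ab + 8a + 2b - 8, LT = ab.

S(f_1,f_2): lcm = ab². S = -½a² + ⅔ab + ⅔b² + a - 8/3b.
  leading term a²: no divisor's leading term divides it; move -½a² to the remainder.
  leading term ab: subtract (-2/9)·f_2 from ⅔ab + ⅔b² + a - 8/3b → ⅔b² + 25/9a - 20/9b - 16/9
  leading term b²: subtract (-⅓)·f_1 from ⅔b² + 25/9a - 20/9b - 16/9 → 28/9a - 8/9b - 22/9
  leading term a: no divisor's leading term divides it; move 28/9a to the remainder.
  leading term b: no divisor's leading term divides it; move -8/9b to the remainder.
  leading term 1: no divisor's leading term divides it; move -22/9 to the remainder.
  remainder -½a² + 28/9a - 8/9b - 22/9 ≠ 0; add g_3 = -½a² + 28/9a - 8/9b - 22/9 to the basis.

The other S-polynomials (S(f_1,g_3), S(f_2,g_3)) all reduce to 0 modulo the current basis, so we have a Gröbner basis.
Inter-reduce: drop elements whose leading term is divisible by another's, tail-reduce, and make monic.
Reduced Gröbner basis: {a² - 56/9a + 16/9b + 44/9, ab - 8/3a - ⅔b + 8/3, b² - ½a - 2b + 1}.

Buchberger on the second generating set:
h_1 = 21ab - 56a - 14b + 63, LT = ab.
h_2 = -12ab - 2b² + 33a + 12b - 34, LT = ab.

S(h_1,h_2): lcm = ab. S = -⅙b² + 1/12a + ⅓b + ⅙.
  leading term b²: no divisor's leading term divides it; move -⅙b² to the remainder.
  leading term a: no divisor's leading term divides it; move 1/12a to the remainder.
  leading term b: no divisor's leading term divides it; move ⅓b to the remainder.
  leading term 1: no divisor's leading term divides it; move ⅙ to the remainder.
  remainder -⅙b² + 1/12a + ⅓b + ⅙ ≠ 0; add k_3 = -⅙b² + 1/12a + ⅓b + ⅙ to the basis.

S(h_1,k_3): lcm = ab². S = ½a² - ⅔ab - ⅔b² + a + 3b.
  leading term a²: no divisor's leading term divides it; move ½a² to the remainder.
  leading term ab: subtract (-2/63)·h_1 from -⅔ab - ⅔b² + a + 3b → -⅔b² - 7/9a + 23/9b + 2
  leading term b²: subtract (4)·k_3 from -⅔b² - 7/9a + 23/9b + 2 → -10/9a + 11/9b + 4/3
  leading term a: no divisor's leading term divides it; move -10/9a to the remainder.
  leading term b: no divisor's leading term divides it; move 11/9b to the remainder.
  leading term 1: no divisor's leading term divides it; move 4/3 to the remainder.
  remainder ½a² - 10/9a + 11/9b + 4/3 ≠ 0; add k_4 = ½a² - 10/9a + 11/9b + 4/3 to the basis.

The other S-polynomials (S(h_2,k_3), S(h_1,k_4), S(h_2,k_4), S(k_3,k_4)) all reduce to 0 modulo the current basis, so we have a Gröbner basis.
Inter-reduce: drop elements whose leading term is divisible by another's, tail-reduce, and make monic.
Reduced Gröbner basis: {a² - 20/9a + 22/9b + 8/3, ab - 8/3a - ⅔b + 3, b² - ½a - 2b - 1}.

The bases are distinct; the ideals are different.
The same test decides containment: I ⊆ J iff every generator of I reduces to 0 modulo a Gröbner basis of J.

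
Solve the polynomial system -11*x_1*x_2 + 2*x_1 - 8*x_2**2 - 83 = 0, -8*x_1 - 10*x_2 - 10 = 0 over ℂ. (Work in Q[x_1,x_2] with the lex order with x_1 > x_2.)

{(455/92, -114/23), (-5, 3)}

Compute a lex Gröbner basis by Buchberger's algorithm.
f_1 = -11*x_1*x_2 + 2*x_1 - 8*x_2**2 - 83, LT = x_1*x_2.
f_2 = -8*x_1 - 10*x_2 - 10, LT = x_1.

S(f_1,f_2): lcm = x_1*x_2. S = -2/11*x_1 - 23/44*x_2**2 - 5/4*x_2 + 83/11.
  leading term x_1: subtract (1/44)·f_2 from -2/11*x_1 - 23/44*x_2**2 - 5/4*x_2 + 83/11 → -23/44*x_2**2 - 45/44*x_2 + 171/22
  leading term x_2**2: no divisor's leading term divides it; move -23/44*x_2**2 to the remainder.
  leading term x_2: no divisor's leading term divides it; move -45/44*x_2 to the remainder.
  leading term 1: no divisor's leading term divides it; move 171/22 to the remainder.
  remainder -23/44*x_2**2 - 45/44*x_2 + 171/22 ≠ 0; add h_3 = -23/44*x_2**2 - 45/44*x_2 + 171/22 to the basis.

The other S-polynomials (S(f_1,h_3), S(f_2,h_3)) all reduce to 0 modulo the current basis, so we have a Gröbner basis.
Inter-reduce: drop elements whose leading term is divisible by another's, tail-reduce, and make monic.
Reduced Gröbner basis: {x_1 + 5/4*x_2 + 5/4, x_2**2 + 45/23*x_2 - 342/23}.

A lex Gröbner basis eliminates variables successively. Here x_2**2 + 45/23*x_2 - 342/23 depends only on x_2, with roots {-114/23, 3}; lifting each root through the earlier basis elements recovers the full solutions.
  x_2 = -114/23: the earlier basis element becomes x_1 - 455/92 = 0, giving x_1 = 455/92 — point (455/92, -114/23).
  x_2 = 3: the earlier basis element becomes x_1 + 5 = 0, giving x_1 = -5 — point (-5, 3).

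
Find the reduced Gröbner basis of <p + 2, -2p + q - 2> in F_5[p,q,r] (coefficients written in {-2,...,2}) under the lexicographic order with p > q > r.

G = {p + 2, q + 2}

The reduced Gröbner basis is the canonical form of the ideal for this ordering.

f_1 = p + 2, LT = p.
f_2 = -2p + q - 2, LT = p.

S(f_1,f_2): lcm = p. S = -2q + 1.
  leading term q: no divisor's leading term divides it; move -2q to the remainder.
  leading term 1: no divisor's leading term divides it; move 1 to the remainder.
  remainder -2q + 1 ≠ 0; add g_3 = -2q + 1 to the basis.

The other S-polynomials (S(f_1,g_3), S(f_2,g_3)) all reduce to 0 modulo the current basis, so we have a Gröbner basis.
Inter-reduce: drop elements whose leading term is divisible by another's, tail-reduce, and make monic.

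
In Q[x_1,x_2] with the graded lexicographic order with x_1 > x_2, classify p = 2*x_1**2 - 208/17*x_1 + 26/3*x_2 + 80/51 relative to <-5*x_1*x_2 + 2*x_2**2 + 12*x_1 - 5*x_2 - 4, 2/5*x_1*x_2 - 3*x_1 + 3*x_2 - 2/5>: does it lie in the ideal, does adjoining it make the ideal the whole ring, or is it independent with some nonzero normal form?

2*x_1**2 - 208/17*x_1 + 26/3*x_2 + 80/51 lies in I (it reduces to 0).

First compute the reduced Gröbner basis of I by Buchberger's algorithm.
f_1 = -5*x_1*x_2 + 2*x_2**2 + 12*x_1 - 5*x_2 - 4, LT = x_1*x_2.
f_2 = 2/5*x_1*x_2 - 3*x_1 + 3*x_2 - 2/5, LT = x_1*x_2.

S(f_1,f_2): lcm = x_1*x_2. S = -2/5*x_2**2 + 51/10*x_1 - 13/2*x_2 + 9/5.
  leading term x_2**2: no divisor's leading term divides it; move -2/5*x_2**2 to the remainder.
  leading term x_1: no divisor's leading term divides it; move 51/10*x_1 to the remainder.
  leading term x_2: no divisor's leading term divides it; move -13/2*x_2 to the remainder.
  leading term 1: no divisor's leading term divides it; move 9/5 to the remainder.
  remainder -2/5*x_2**2 + 51/10*x_1 - 13/2*x_2 + 9/5 ≠ 0; add h_3 = -2/5*x_2**2 + 51/10*x_1 - 13/2*x_2 + 9/5 to the basis.

S(f_1,h_3): lcm = x_1*x_2**2. S = -2/5*x_2**3 + 51/4*x_1**2 - 373/20*x_1*x_2 + x_2**2 + 9/2*x_1 + 4/5*x_2.
  leading term x_2**3: subtract (x_2)·h_3 from -2/5*x_2**3 + 51/4*x_1**2 - 373/20*x_1*x_2 + x_2**2 + 9/2*x_1 + 4/5*x_2 → 51/4*x_1**2 - 95/4*x_1*x_2 + 15/2*x_2**2 + 9/2*x_1 - x_2
  leading term x_1**2: no divisor's leading term divides it; move 51/4*x_1**2 to the remainder.
  leading term x_1*x_2: subtract (19/4)·f_1 from -95/4*x_1*x_2 + 15/2*x_2**2 + 9/2*x_1 - x_2 → -2*x_2**2 - 105/2*x_1 + 91/4*x_2 + 19
  leading term x_2**2: subtract (5)·h_3 from -2*x_2**2 - 105/2*x_1 + 91/4*x_2 + 19 → -78*x_1 + 221/4*x_2 + 10
  leading term x_1: no divisor's leading term divides it; move -78*x_1 to the remainder.
  leading term x_2: no divisor's leading term divides it; move 221/4*x_2 to the remainder.
  leading term 1: no divisor's leading term divides it; move 10 to the remainder.
  remainder 51/4*x_1**2 - 78*x_1 + 221/4*x_2 + 10 ≠ 0; add h_4 = 51/4*x_1**2 - 78*x_1 + 221/4*x_2 + 10 to the basis.

The other S-polynomials (S(f_2,h_3), S(f_1,h_4), S(f_2,h_4), S(h_3,h_4)) all reduce to 0 modulo the current basis, so we have a Gröbner basis.
Inter-reduce: drop elements whose leading term is divisible by another's, tail-reduce, and make monic.
Reduced Gröbner basis: {x_1**2 - 104/17*x_1 + 13/3*x_2 + 40/51, x_1*x_2 - 15/2*x_1 + 15/2*x_2 - 1, x_2**2 - 51/4*x_1 + 65/4*x_2 - 9/2}.
Label its elements g_1 = x_1**2 - 104/17*x_1 + 13/3*x_2 + 40/51, g_2 = x_1*x_2 - 15/2*x_1 + 15/2*x_2 - 1, g_3 = x_2**2 - 51/4*x_1 + 65/4*x_2 - 9/2.

Reduce p = 2*x_1**2 - 208/17*x_1 + 26/3*x_2 + 80/51 modulo G:
  leading term x_1**2: subtract (2)·g_1 from 2*x_1**2 - 208/17*x_1 + 26/3*x_2 + 80/51 → 0
  normal form = 0.
Since the normal form is 0, p ∈ I.

Ideal membership is decidable via reduction modulo a Gröbner basis.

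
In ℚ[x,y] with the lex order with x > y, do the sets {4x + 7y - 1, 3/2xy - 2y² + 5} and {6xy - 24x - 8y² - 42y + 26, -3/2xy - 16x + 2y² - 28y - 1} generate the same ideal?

Yes, the ideals are equal.

Equality of ideals is decidable: compute both reduced Gröbner bases (unique for the ordering) and check whether they agree.
Buchberger on the first generating set:
f_1 = 4x + 7y - 1, LT = x.
f_2 = 3/2xy - 2y² + 5, LT = xy.

S(f_1,f_2): lcm = xy. S = 37/12y² - ¼y - 10/3.
  leading term y²: no divisor's leading term divides it; move 37/12y² to the remainder.
  leading term y: no divisor's leading term divides it; move -¼y to the remainder.
  leading term 1: no divisor's leading term divides it; move -10/3 to the remainder.
  remainder 37/12y² - ¼y - 10/3 ≠ 0; add g_3 = 37/12y² - ¼y - 10/3 to the basis.

The other S-polynomials (S(f_1,g_3), S(f_2,g_3)) all reduce to 0 modulo the current basis, so we have a Gröbner basis.
Inter-reduce: drop elements whose leading term is divisible by another's, tail-reduce, and make monic.
Reduced Gröbner basis: {x + 7/4y - ¼, y² - 3/37y - 40/37}.

Buchberger on the second generating set:
h_1 = 6xy - 24x - 8y² - 42y + 26, LT = xy.
h_2 = -3/2xy - 16x + 2y² - 28y - 1, LT = xy.

S(h_1,h_2): lcm = xy. S = -44/3x - 77/3y + 11/3.
  leading term x: no divisor's leading term divides it; move -44/3x to the remainder.
  leading term y: no divisor's leading term divides it; move -77/3y to the remainder.
  leading term 1: no divisor's leading term divides it; move 11/3 to the remainder.
  remainder -44/3x - 77/3y + 11/3 ≠ 0; add k_3 = -44/3x - 77/3y + 11/3 to the basis.

S(h_1,k_3): lcm = xy. S = -4x - 37/12y² - 27/4y + 13/3.
  leading term x: subtract (3/11)·k_3 from -4x - 37/12y² - 27/4y + 13/3 → -37/12y² + ¼y + 10/3
  leading term y²: no divisor's leading term divides it; move -37/12y² to the remainder.
  leading term y: no divisor's leading term divides it; move ¼y to the remainder.
  leading term 1: no divisor's leading term divides it; move 10/3 to the remainder.
  remainder -37/12y² + ¼y + 10/3 ≠ 0; add k_4 = -37/12y² + ¼y + 10/3 to the basis.

The other S-polynomials (S(h_2,k_3), S(h_1,k_4), S(h_2,k_4), S(k_3,k_4)) all reduce to 0 modulo the current basis, so we have a Gröbner basis.
Inter-reduce: drop elements whose leading term is divisible by another's, tail-reduce, and make monic.
Reduced Gröbner basis: {x + 7/4y - ¼, y² - 3/37y - 40/37}.

Same reduced basis, so the two generating sets span the same ideal.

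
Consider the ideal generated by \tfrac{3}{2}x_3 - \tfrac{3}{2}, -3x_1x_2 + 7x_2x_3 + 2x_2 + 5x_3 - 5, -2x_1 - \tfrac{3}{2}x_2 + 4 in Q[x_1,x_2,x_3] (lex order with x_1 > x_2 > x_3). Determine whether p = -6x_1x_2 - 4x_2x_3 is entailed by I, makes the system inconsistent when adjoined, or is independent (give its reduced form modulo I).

First compute the reduced Gröbner basis of I by Buchberger's algorithm.
f_1 = \tfrac{3}{2}x_3 - \tfrac{3}{2}, LT = x_3.
f_2 = -3x_1x_2 + 7x_2x_3 + 2x_2 + 5x_3 - 5, LT = x_1x_2.
f_3 = -2x_1 - \tfrac{3}{2}x_2 + 4, LT = x_1.

S(f_2,f_3): lcm = x_1x_2. S = -\tfrac{3}{4}x_2^{2} - \tfrac{7}{3}x_2x_3 + \tfrac{4}{3}x_2 - \tfrac{5}{3}x_3 + \tfrac{5}{3}.
  reduce S modulo (f_1, f_2, f_3):
  remainder -\tfrac{3}{4}x_2^{2} - x_2 ≠ 0; add h_4 = -\tfrac{3}{4}x_2^{2} - x_2 to the basis.

The other S-polynomials (S(f_1,f_2), S(f_1,f_3), S(f_1,h_4), S(f_2,h_4), S(f_3,h_4)) all reduce to 0 modulo the current basis, so we have a Gröbner basis.
Inter-reduce: drop elements whose leading term is divisible by another's, tail-reduce, and make monic.
Reduced Gröbner basis: {x_1 + \tfrac{3}{4}x_2 - 2, x_2^{2} + \tfrac{4}{3}x_2, x_3 - 1}.
Label its elements g_1 = x_1 + \tfrac{3}{4}x_2 - 2, g_2 = x_2^{2} + \tfrac{4}{3}x_2, g_3 = x_3 - 1.

Reduce p = -6x_1x_2 - 4x_2x_3 modulo G:
  leading term x_1x_2: subtract (-6x_2)·g_1 from -6x_1x_2 - 4x_2x_3 → \tfrac{9}{2}x_2^{2} - 4x_2x_3 - 12x_2
  leading term x_2^{2}: subtract (\tfrac{9}{2})·g_2 from \tfrac{9}{2}x_2^{2} - 4x_2x_3 - 12x_2 → -4x_2x_3 - 18x_2
  leading term x_2x_3: subtract (-4x_2)·g_3 from -4x_2x_3 - 18x_2 → -22x_2
  leading term x_2: no divisor's leading term divides it; move -22x_2 to the remainder.
  normal form = -22x_2.
The normal form is nonzero, so p ∉ I. Since p minus its normal form lies in I, I + (p) = I + (r) where r = -22x_2; decide whether this ideal is the whole ring.
Run Buchberger on G together with r (pairs among the g_i already reduce to 0 since G is a Gröbner basis):
g_1 = x_1 + \tfrac{3}{4}x_2 - 2, LT = x_1.
g_2 = x_2^{2} + \tfrac{4}{3}x_2, LT = x_2^{2}.
g_3 = x_3 - 1, LT = x_3.
r = -22x_2, LT = x_2.

The S-polynomials (S(g_1,g_2), S(g_1,g_3), S(g_1,r), S(g_2,g_3), S(g_2,r), S(g_3,r)) all reduce to 0 modulo the current basis, so we have a Gröbner basis.
Inter-reduce: drop elements whose leading term is divisible by another's, tail-reduce, and make monic.
Reduced Gröbner basis: {x_1 - 2, x_2, x_3 - 1}.
The reduced Gröbner basis of I + (p) is {x_1 - 2, x_2, x_3 - 1} ≠ {1}, a proper ideal, so the enlarged system stays consistent: p is independent of I, with normal form -22x_2.

-6x_1x_2 - 4x_2x_3 is independent of I; its normal form modulo I is -22x_2.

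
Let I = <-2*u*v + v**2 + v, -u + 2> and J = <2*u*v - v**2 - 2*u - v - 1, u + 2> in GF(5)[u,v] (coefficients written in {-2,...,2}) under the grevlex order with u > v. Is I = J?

No, the ideals differ.

For a fixed monomial order, each ideal has a unique reduced Gröbner basis; comparing bases decides equality.
Buchberger on the first generating set:
f_1 = -2*u*v + v**2 + v, LT = u*v.
f_2 = -u + 2, LT = u.

S(f_1,f_2): lcm = u*v. S = 2*v**2 - v.
  reduce S modulo (f_1, f_2):
  remainder 2*v**2 - v ≠ 0; add g_3 = 2*v**2 - v to the basis.

The other S-polynomials (S(f_1,g_3), S(f_2,g_3)) all reduce to 0 modulo the current basis, so we have a Gröbner basis.
Inter-reduce: drop elements whose leading term is divisible by another's, tail-reduce, and make monic.
Reduced Gröbner basis: {v**2 + 2*v, u - 2}.

Buchberger on the second generating set:
h_1 = 2*u*v - v**2 - 2*u - v - 1, LT = u*v.
h_2 = u + 2, LT = u.

S(h_1,h_2): lcm = u*v. S = 2*v**2 - u + 2.
  reduce S modulo (h_1, h_2):
  remainder 2*v**2 - 1 ≠ 0; add k_3 = 2*v**2 - 1 to the basis.

The other S-polynomials (S(h_1,k_3), S(h_2,k_3)) all reduce to 0 modulo the current basis, so we have a Gröbner basis.
Inter-reduce: drop elements whose leading term is divisible by another's, tail-reduce, and make monic.
Reduced Gröbner basis: {v**2 + 2, u + 2}.

The bases are distinct; the ideals are different.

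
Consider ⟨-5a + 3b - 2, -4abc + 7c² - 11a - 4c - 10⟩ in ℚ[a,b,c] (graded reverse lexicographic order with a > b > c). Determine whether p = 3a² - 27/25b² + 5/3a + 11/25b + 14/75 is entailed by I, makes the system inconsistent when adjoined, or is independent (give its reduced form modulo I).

First compute the reduced Gröbner basis of I by Buchberger's algorithm.
f_1 = -5a + 3b - 2, LT = a.
f_2 = -4abc + 7c² - 11a - 4c - 10, LT = abc.

S(f_1,f_2): lcm = abc. S = -⅗b²c + ⅖bc + 7/4c² - 11/4a - c - 5/2.
  reduce S modulo (f_1, f_2):
  remainder -⅗b²c + ⅖bc + 7/4c² - 33/20b - c - 7/5 ≠ 0; add h_3 = -⅗b²c + ⅖bc + 7/4c² - 33/20b - c - 7/5 to the basis.

The other S-polynomials (S(f_1,h_3), S(f_2,h_3)) all reduce to 0 modulo the current basis, so we have a Gröbner basis.
Inter-reduce: drop elements whose leading term is divisible by another's, tail-reduce, and make monic.
Reduced Gröbner basis: {b²c - ⅔bc - 35/12c² + 11/4b + 5/3c + 7/3, a - ⅗b + ⅖}.
Label its elements g_1 = b²c - ⅔bc - 35/12c² + 11/4b + 5/3c + 7/3, g_2 = a - ⅗b + ⅖.

Reduce p = 3a² - 27/25b² + 5/3a + 11/25b + 14/75 modulo G:
  leading term a²: subtract (3a)·g_2 from 3a² - 27/25b² + 5/3a + 11/25b + 14/75 → 9/5ab - 27/25b² + 7/15a + 11/25b + 14/75
  leading term ab: subtract (9/5b)·g_2 from 9/5ab - 27/25b² + 7/15a + 11/25b + 14/75 → 7/15a - 7/25b + 14/75
  leading term a: subtract (7/15)·g_2 from 7/15a - 7/25b + 14/75 → 0
  normal form = 0.
Since the normal form is 0, p ∈ I.

Ideal membership is decidable via reduction modulo a Gröbner basis.

3a² - 27/25b² + 5/3a + 11/25b + 14/75 lies in I (it reduces to 0).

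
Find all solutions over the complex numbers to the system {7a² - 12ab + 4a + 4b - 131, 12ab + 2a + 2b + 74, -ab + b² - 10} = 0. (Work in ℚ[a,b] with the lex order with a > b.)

Compute a lex Gröbner basis by Buchberger's algorithm.
f_1 = 7a² - 12ab + 4a + 4b - 131, LT = a².
f_2 = 12ab + 2a + 2b + 74, LT = ab.
f_3 = -ab + b² - 10, LT = ab.

S(f_1,f_2): lcm = a²b. S = -⅙a² - 12/7ab² + 17/42ab - 37/6a + 4/7b² - 131/7b.
  leading term a²: subtract (-1/42)·f_1 from -⅙a² - 12/7ab² + 17/42ab - 37/6a + 4/7b² - 131/7b → -12/7ab² + 5/42ab - 85/14a + 4/7b² - 391/21b - 131/42
  leading term ab²: subtract (-1/7b)·f_2 from -12/7ab² + 5/42ab - 85/14a + 4/7b² - 391/21b - 131/42 → 17/42ab - 85/14a + 6/7b² - 169/21b - 131/42
  leading term ab: subtract (17/504)·f_2 from 17/42ab - 85/14a + 6/7b² - 169/21b - 131/42 → -221/36a + 6/7b² - 2045/252b - 1415/252
  leading term a: no divisor's leading term divides it; move -221/36a to the remainder.
  leading term b²: no divisor's leading term divides it; move 6/7b² to the remainder.
  leading term b: no divisor's leading term divides it; move -2045/252b to the remainder.
  leading term 1: no divisor's leading term divides it; move -1415/252 to the remainder.
  remainder -221/36a + 6/7b² - 2045/252b - 1415/252 ≠ 0; add h_4 = -221/36a + 6/7b² - 2045/252b - 1415/252 to the basis.

S(f_1,f_3): lcm = a²b. S = -5/7ab² + 4/7ab - 10a + 4/7b² - 131/7b.
  leading term ab²: subtract (-5/84b)·f_2 from -5/7ab² + 4/7ab - 10a + 4/7b² - 131/7b → 29/42ab - 10a + 29/42b² - 601/42b
  leading term ab: subtract (29/504)·f_2 from 29/42ab - 10a + 29/42b² - 601/42b → -2549/252a + 29/42b² - 3635/252b - 1073/252
  leading term a: subtract (2549/1547)·h_4 from -2549/252a + 29/42b² - 3635/252b - 1073/252 → -46901/64974b² - 34220/32487b + 162242/32487
  leading term b²: no divisor's leading term divides it; move -46901/64974b² to the remainder.
  leading term b: no divisor's leading term divides it; move -34220/32487b to the remainder.
  leading term 1: no divisor's leading term divides it; move 162242/32487 to the remainder.
  remainder -46901/64974b² - 34220/32487b + 162242/32487 ≠ 0; add h_5 = -46901/64974b² - 34220/32487b + 162242/32487 to the basis.

S(f_2,f_3): lcm = ab. S = ⅙a + b² + ⅙b - 23/6.
  leading term a: subtract (-6/221)·h_4 from ⅙a + b² + ⅙b - 23/6 → 1583/1547b² - 83/1547b - 6166/1547
  leading term b²: subtract (-66486/46901)·h_5 from 1583/1547b² - 83/1547b - 6166/1547 → -72549/46901b + 145098/46901
  leading term b: no divisor's leading term divides it; move -72549/46901b to the remainder.
  leading term 1: no divisor's leading term divides it; move 145098/46901 to the remainder.
  remainder -72549/46901b + 145098/46901 ≠ 0; add h_6 = -72549/46901b + 145098/46901 to the basis.

S(f_1,h_4): lcm = a². S = 216/1547ab² - 671/221ab - 531/1547a + 4/7b - 131/7.
  leading term ab²: subtract (18/1547b)·f_2 from 216/1547ab² - 671/221ab - 531/1547a + 4/7b - 131/7 → -4733/1547ab - 531/1547a - 36/1547b² - 64/221b - 131/7
  leading term ab: subtract (-4733/18564)·f_2 from -4733/1547ab - 531/1547a - 36/1547b² - 64/221b - 131/7 → ⅙a - 36/1547b² + 2045/9282b + 1415/9282
  leading term a: subtract (-6/221)·h_4 from ⅙a - 36/1547b² + 2045/9282b + 1415/9282 → 0
  remainder 0.

S(f_2,h_4): lcm = ab. S = ⅙a + 216/1547b³ - 2045/1547b² - 6943/9282b + 37/6.
  leading term a: subtract (-6/221)·h_4 from ⅙a + 216/1547b³ - 2045/1547b² - 6943/9282b + 37/6 → 216/1547b³ - 287/221b² - 214/221b + 9304/1547
  leading term b³: subtract (-9072/46901b)·h_5 from 216/1547b³ - 287/221b² - 214/221b + 9304/1547 → -109007149/72555847b² - 169154/72555847b + 9304/1547
  leading term b²: subtract (4578300258/2199703801)·h_5 from -109007149/72555847b² - 169154/72555847b + 9304/1547 → 4817398698/2199703801b - 9634797396/2199703801
  leading term b: subtract (-66402/46901)·h_6 from 4817398698/2199703801b - 9634797396/2199703801 → 0
  remainder 0.

S(f_3,h_4): lcm = ab. S = 216/1547b³ - 3592/1547b² - 1415/1547b + 10.
  leading term b³: subtract (-9072/46901b)·h_5 from 216/1547b³ - 3592/1547b² - 1415/1547b + 10 → -118456/46901b² + 2407/46901b + 10
  leading term b²: subtract (7696560144/2199703801)·h_5 from -118456/46901b² + 2407/46901b + 10 → 8220019347/2199703801b - 16440038694/2199703801
  leading term b: subtract (-113303/46901)·h_6 from 8220019347/2199703801b - 16440038694/2199703801 → 0
  remainder 0.

S(f_1,h_5): leading monomials are coprime, so the S-polynomial reduces to 0 (Buchberger's first criterion).
S(f_2,h_5): lcm = ab². S = -363739/281406ab + 324484/46901a + ⅙b² + 37/6b.
  leading term ab: subtract (-363739/3376872)·f_2 from -363739/281406ab + 324484/46901a + ⅙b² + 37/6b → 12045163/1688436a + ⅙b² + 10775761/1688436b + 13458343/1688436
  leading term a: subtract (-54503/46901)·h_4 from 12045163/1688436a + ⅙b² + 10775761/1688436b + 13458343/1688436 → 2290415/1969842b² - 3002359/984921b + 1423888/984921
  leading term b²: subtract (-3543272005/2199703801)·h_5 from 2290415/1969842b² - 3002359/984921b + 1423888/984921 → -10437697179/2199703801b + 20875394358/2199703801
  leading term b: subtract (143871/46901)·h_6 from -10437697179/2199703801b + 20875394358/2199703801 → 0
  remainder 0.

S(f_3,h_5): lcm = ab². S = -68440/46901ab + 324484/46901a - b³ + 10b.
  leading term ab: subtract (-17110/140703)·f_2 from -68440/46901ab + 324484/46901a - b³ + 10b → 1007672/140703a - b³ + 1441250/140703b + 1266140/140703
  leading term a: subtract (-12092064/10365121)·h_4 from 1007672/140703a - b³ + 1441250/140703b + 1266140/140703 → -b³ + 72552384/72555847b² + 56308170/72555847b + 177620900/72555847
  leading term b³: subtract (64974/46901b)·h_5 from -b³ + 72552384/72555847b² + 56308170/72555847b + 177620900/72555847 → 178429064/72555847b² - 445668578/72555847b + 177620900/72555847
  leading term b²: subtract (-7494020688/2199703801)·h_5 from 178429064/72555847b² - 445668578/72555847b + 177620900/72555847 → -21405292254/2199703801b + 42810584508/2199703801
  leading term b: subtract (295046/46901)·h_6 from -21405292254/2199703801b + 42810584508/2199703801 → 0
  remainder 0.

S(h_4,h_5): leading monomials are coprime, so the S-polynomial reduces to 0 (Buchberger's first criterion).
S(f_1,h_6): leading monomials are coprime, so the S-polynomial reduces to 0 (Buchberger's first criterion).
S(f_2,h_6): lcm = ab. S = 13/6a + ⅙b + 37/6.
  leading term a: subtract (-6/17)·h_4 from 13/6a + ⅙b + 37/6 → 36/119b² - 321/119b + 498/119
  leading term b²: subtract (-19656/46901)·h_5 from 36/119b² - 321/119b + 498/119 → -147219/46901b + 294438/46901
  leading term b: subtract (49073/24183)·h_6 from -147219/46901b + 294438/46901 → 0
  remainder 0.

S(f_3,h_6): lcm = ab. S = 2a - b² + 10.
  leading term a: subtract (-72/221)·h_4 from 2a - b² + 10 → -1115/1547b² - 4090/1547b + 12640/1547
  leading term b²: subtract (46830/46901)·h_5 from -1115/1547b² - 4090/1547b + 12640/1547 → -74670/46901b + 149340/46901
  leading term b: subtract (24890/24183)·h_6 from -74670/46901b + 149340/46901 → 0
  remainder 0.

S(h_4,h_6): leading monomials are coprime, so the S-polynomial reduces to 0 (Buchberger's first criterion).
S(h_5,h_6): lcm = b². S = 162242/46901b - 324484/46901.
  leading term b: subtract (-162242/72549)·h_6 from 162242/46901b - 324484/46901 → 0
  remainder 0.

Every S-polynomial of the final basis reduces to 0, so we have a Gröbner basis.
Inter-reduce: drop elements whose leading term is divisible by another's, tail-reduce, and make monic.
Reduced Gröbner basis: {a + 3, b - 2}.

Since the basis is lex-ordered, b - 2 is univariate in b. Its roots are {2}. Back-substituting each root into the other basis elements fixes the other coordinates.
  b = 2: the earlier basis element becomes a + 3 = 0, giving a = -3 — point (-3, 2).

{(-3, 2)}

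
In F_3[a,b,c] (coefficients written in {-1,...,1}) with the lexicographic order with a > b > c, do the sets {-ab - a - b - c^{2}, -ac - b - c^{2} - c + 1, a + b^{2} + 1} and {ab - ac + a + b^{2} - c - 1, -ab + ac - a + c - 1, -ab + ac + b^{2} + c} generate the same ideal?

For a fixed monomial order, each ideal has a unique reduced Gröbner basis; comparing bases decides equality.
Buchberger on the first generating set:
f_1 = -ab - a - b - c^{2}, LT = ab.
f_2 = -ac - b - c^{2} - c + 1, LT = ac.
f_3 = a + b^{2} + 1, LT = a.

S(f_1,f_2): lcm = abc. S = ac - b^{2} - bc^{2} + b + c^{3}.
  reduce S modulo (f_1, f_2, f_3):
  remainder -b^{2} - bc^{2} + c^{3} - c^{2} - c + 1 ≠ 0; add g_4 = -b^{2} - bc^{2} + c^{3} - c^{2} - c + 1 to the basis.

S(f_1,f_3): lcm = ab. S = a - b^{3} + c^{2}.
  reduce S modulo (f_1, f_2, f_3, g_4):
  remainder -bc^{4} - bc^{3} - bc^{2} + bc - b + c^{5} - c^{4} + c^{3} + c + 1 ≠ 0; add g_5 = -bc^{4} - bc^{3} - bc^{2} + bc - b + c^{5} - c^{4} + c^{3} + c + 1 to the basis.

S(f_2,f_3): lcm = ac. S = -b^{2}c + b + c^{2} - 1.
  reduce S modulo (f_1, f_2, f_3, g_4, g_5):
  remainder bc^{3} + b - c^{4} + c^{3} - c^{2} - c - 1 ≠ 0; add g_6 = bc^{3} + b - c^{4} + c^{3} - c^{2} - c - 1 to the basis.

S(f_1,g_5): lcm = abc^{4}. S = -abc^{3} - abc^{2} + abc - ab + ac^{5} + ac^{3} + ac + a + bc^{4} + c^{6}.
  reduce S modulo (f_1, f_2, f_3, g_4, g_5, g_6):
  remainder bc^{2} + bc + c^{4} - c^{3} - c^{2} + c ≠ 0; add g_7 = bc^{2} + bc + c^{4} - c^{3} - c^{2} + c to the basis.

S(g_4,g_5): lcm = b^{2}c^{4}. S = -b^{2}c^{3} - b^{2}c^{2} + b^{2}c - b^{2} + bc^{6} + bc^{5} - bc^{4} + bc^{3} + bc + b - c^{7} + c^{6} + c^{5} - c^{4}.
  reduce S modulo (f_1, f_2, f_3, g_4, g_5, g_6, g_7):
  remainder bc + b - c^{5} + c^{4} + c^{3} - 1 ≠ 0; add g_8 = bc + b - c^{5} + c^{4} + c^{3} - 1 to the basis.

S(g_5,g_7): lcm = bc^{4}. S = bc^{2} - bc + b - c^{6} - c^{4} + c^{3} - c - 1.
  reduce S modulo (f_1, f_2, f_3, g_4, g_5, g_6, g_7, g_8):
  remainder -c^{6} + c^{5} + c^{3} + c^{2} + c ≠ 0; add g_9 = -c^{6} + c^{5} + c^{3} + c^{2} + c to the basis.

The other S-polynomials (S(f_1,g_4), S(f_2,g_4), S(f_3,g_4), S(f_2,g_5), S(f_3,g_5), S(f_1,g_6), S(f_2,g_6), S(f_3,g_6), S(g_4,g_6), S(g_5,g_6), S(f_1,g_7), S(f_2,g_7), S(f_3,g_7), S(g_4,g_7), S(g_6,g_7), S(f_1,g_8), S(f_2,g_8), S(f_3,g_8), S(g_4,g_8), S(g_5,g_8), S(g_6,g_8), S(g_7,g_8), S(f_1,g_9), S(f_2,g_9), S(f_3,g_9), S(g_4,g_9), S(g_5,g_9), S(g_6,g_9), S(g_7,g_9), S(g_8,g_9)) all reduce to 0 modulo the current basis, so we have a Gröbner basis.
Inter-reduce: drop elements whose leading term is divisible by another's, tail-reduce, and make monic.
Reduced Gröbner basis: {a - b + c^{5} - c^{3} + c^{2}, b^{2} + b - c^{5} + c^{3} - c^{2} + 1, bc + b - c^{5} + c^{4} + c^{3} - 1, c^{6} - c^{5} - c^{3} - c^{2} - c}.

Buchberger on the second generating set:
h_1 = ab - ac + a + b^{2} - c - 1, LT = ab.
h_2 = -ab + ac - a + c - 1, LT = ab.
h_3 = -ab + ac + b^{2} + c, LT = ab.

S(h_1,h_2): lcm = ab. S = b^{2} + 1.
  reduce S modulo (h_1, h_2, h_3):
  remainder b^{2} + 1 ≠ 0; add k_4 = b^{2} + 1 to the basis.

S(h_1,h_3): lcm = ab. S = a - b^{2} - 1.
  reduce S modulo (h_1, h_2, h_3, k_4):
  remainder a ≠ 0; add k_5 = a to the basis.

S(h_1,k_4): lcm = ab^{2}. S = -abc + ab - a + b^{3} - bc - b.
  reduce S modulo (h_1, h_2, h_3, k_4, k_5):
  remainder -bc + b - c^{2} - c - 1 ≠ 0; add k_6 = -bc + b - c^{2} - c - 1 to the basis.

S(h_3,k_4): lcm = ab^{2}. S = -abc - a - b^{3} - bc.
  reduce S modulo (h_1, h_2, h_3, k_4, k_5, k_6):
  remainder -c + 1 ≠ 0; add k_7 = -c + 1 to the basis.

The other S-polynomials (S(h_2,h_3), S(h_2,k_4), S(h_1,k_5), S(h_2,k_5), S(h_3,k_5), S(k_4,k_5), S(h_1,k_6), S(h_2,k_6), S(h_3,k_6), S(k_4,k_6), S(k_5,k_6), S(h_1,k_7), S(h_2,k_7), S(h_3,k_7), S(k_4,k_7), S(k_5,k_7), S(k_6,k_7)) all reduce to 0 modulo the current basis, so we have a Gröbner basis.
Inter-reduce: drop elements whose leading term is divisible by another's, tail-reduce, and make monic.
Reduced Gröbner basis: {a, b^{2} + 1, c - 1}.

These differ, so the ideals are not equal.

No, the ideals differ.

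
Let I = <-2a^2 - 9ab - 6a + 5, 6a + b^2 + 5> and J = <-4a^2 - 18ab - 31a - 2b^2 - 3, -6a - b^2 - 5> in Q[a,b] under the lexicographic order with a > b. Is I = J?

Since reduced Gröbner bases are canonical representatives of ideals under a given ordering, it suffices to compute and compare them.
Buchberger on the first generating set:
f_1 = -2a^2 - 9ab - 6a + 5, LT = a^2.
f_2 = 6a + b^2 + 5, LT = a.

S(f_1,f_2): lcm = a^2. S = -1/6ab^2 + 9/2ab + 13/6a - 5/2.
  leading term ab^2: subtract (-1/36b^2)·f_2 from -1/6ab^2 + 9/2ab + 13/6a - 5/2 → 9/2ab + 13/6a + 1/36b^4 + 5/36b^2 - 5/2
  leading term ab: subtract (3/4b)·f_2 from 9/2ab + 13/6a + 1/36b^4 + 5/36b^2 - 5/2 → 13/6a + 1/36b^4 - 3/4b^3 + 5/36b^2 - 15/4b - 5/2
  leading term a: subtract (13/36)·f_2 from 13/6a + 1/36b^4 - 3/4b^3 + 5/36b^2 - 15/4b - 5/2 → 1/36b^4 - 3/4b^3 - 2/9b^2 - 15/4b - 155/36
  leading term b^4: no divisor's leading term divides it; move 1/36b^4 to the remainder.
  leading term b^3: no divisor's leading term divides it; move -3/4b^3 to the remainder.
  leading term b^2: no divisor's leading term divides it; move -2/9b^2 to the remainder.
  leading term b: no divisor's leading term divides it; move -15/4b to the remainder.
  leading term 1: no divisor's leading term divides it; move -155/36 to the remainder.
  remainder 1/36b^4 - 3/4b^3 - 2/9b^2 - 15/4b - 155/36 ≠ 0; add g_3 = 1/36b^4 - 3/4b^3 - 2/9b^2 - 15/4b - 155/36 to the basis.

S(f_1,g_3): leading monomials are coprime, so the S-polynomial reduces to 0 (Buchberger's first criterion).
S(f_2,g_3): leading monomials are coprime, so the S-polynomial reduces to 0 (Buchberger's first criterion).
Every S-polynomial of the final basis reduces to 0, so we have a Gröbner basis.
Inter-reduce: drop elements whose leading term is divisible by another's, tail-reduce, and make monic.
Reduced Gröbner basis: {a + 1/6b^2 + 5/6, b^4 - 27b^3 - 8b^2 - 135b - 155}.

Buchberger on the second generating set:
h_1 = -4a^2 - 18ab - 31a - 2b^2 - 3, LT = a^2.
h_2 = -6a - b^2 - 5, LT = a.

S(h_1,h_2): lcm = a^2. S = -1/6ab^2 + 9/2ab + 83/12a + 1/2b^2 + 3/4.
  leading term ab^2: subtract (1/36b^2)·h_2 from -1/6ab^2 + 9/2ab + 83/12a + 1/2b^2 + 3/4 → 9/2ab + 83/12a + 1/36b^4 + 23/36b^2 + 3/4
  leading term ab: subtract (-3/4b)·h_2 from 9/2ab + 83/12a + 1/36b^4 + 23/36b^2 + 3/4 → 83/12a + 1/36b^4 - 3/4b^3 + 23/36b^2 - 15/4b + 3/4
  leading term a: subtract (-83/72)·h_2 from 83/12a + 1/36b^4 - 3/4b^3 + 23/36b^2 - 15/4b + 3/4 → 1/36b^4 - 3/4b^3 - 37/72b^2 - 15/4b - 361/72
  leading term b^4: no divisor's leading term divides it; move 1/36b^4 to the remainder.
  leading term b^3: no divisor's leading term divides it; move -3/4b^3 to the remainder.
  leading term b^2: no divisor's leading term divides it; move -37/72b^2 to the remainder.
  leading term b: no divisor's leading term divides it; move -15/4b to the remainder.
  leading term 1: no divisor's leading term divides it; move -361/72 to the remainder.
  remainder 1/36b^4 - 3/4b^3 - 37/72b^2 - 15/4b - 361/72 ≠ 0; add k_3 = 1/36b^4 - 3/4b^3 - 37/72b^2 - 15/4b - 361/72 to the basis.

S(h_1,k_3): leading monomials are coprime, so the S-polynomial reduces to 0 (Buchberger's first criterion).
S(h_2,k_3): leading monomials are coprime, so the S-polynomial reduces to 0 (Buchberger's first criterion).
Every S-polynomial of the final basis reduces to 0, so we have a Gröbner basis.
Inter-reduce: drop elements whose leading term is divisible by another's, tail-reduce, and make monic.
Reduced Gröbner basis: {a + 1/6b^2 + 5/6, b^4 - 27b^3 - 37/2b^2 - 135b - 361/2}.

These differ, so the ideals are not equal.

No, the ideals differ.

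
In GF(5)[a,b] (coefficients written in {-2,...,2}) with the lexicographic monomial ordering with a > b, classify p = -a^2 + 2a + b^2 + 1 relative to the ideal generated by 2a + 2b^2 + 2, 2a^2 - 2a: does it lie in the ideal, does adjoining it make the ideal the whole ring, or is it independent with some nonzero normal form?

First compute the reduced Gröbner basis of I by Buchberger's algorithm.
f_1 = 2a + 2b^2 + 2, LT = a.
f_2 = 2a^2 - 2a, LT = a^2.

S(f_1,f_2): lcm = a^2. S = ab^2 + 2a.
  leading term ab^2: subtract (-2b^2)·f_1 from ab^2 + 2a → 2a - b^4 - b^2
  leading term a: subtract (1)·f_1 from 2a - b^4 - b^2 → -b^4 + 2b^2 - 2
  leading term b^4: no divisor's leading term divides it; move -b^4 to the remainder.
  leading term b^2: no divisor's leading term divides it; move 2b^2 to the remainder.
  leading term 1: no divisor's leading term divides it; move -2 to the remainder.
  remainder -b^4 + 2b^2 - 2 ≠ 0; add h_3 = -b^4 + 2b^2 - 2 to the basis.

The other S-polynomials (S(f_1,h_3), S(f_2,h_3)) all reduce to 0 modulo the current basis, so we have a Gröbner basis.
Inter-reduce: drop elements whose leading term is divisible by another's, tail-reduce, and make monic.
Reduced Gröbner basis: {a + b^2 + 1, b^4 - 2b^2 + 2}.
Label its elements g_1 = a + b^2 + 1, g_2 = b^4 - 2b^2 + 2.

Reduce p = -a^2 + 2a + b^2 + 1 modulo G:
  leading term a^2: subtract (-a)·g_1 from -a^2 + 2a + b^2 + 1 → ab^2 - 2a + b^2 + 1
  leading term ab^2: subtract (b^2)·g_1 from ab^2 - 2a + b^2 + 1 → -2a - b^4 + 1
  leading term a: subtract (-2)·g_1 from -2a - b^4 + 1 → -b^4 + 2b^2 - 2
  leading term b^4: subtract (-1)·g_2 from -b^4 + 2b^2 - 2 → 0
  normal form = 0.
Since the normal form is 0, p ∈ I.

-a^2 + 2a + b^2 + 1 lies in I (it reduces to 0).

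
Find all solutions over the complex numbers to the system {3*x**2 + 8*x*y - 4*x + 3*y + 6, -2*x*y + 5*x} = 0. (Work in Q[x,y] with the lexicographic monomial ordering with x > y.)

{(0, -2), (-8/3 - sqrt(94)/6, 5/2), (-8/3 + sqrt(94)/6, 5/2)}

Compute a lex Gröbner basis by Buchberger's algorithm.
f_1 = 3*x**2 + 8*x*y - 4*x + 3*y + 6, LT = x**2.
f_2 = -2*x*y + 5*x, LT = x*y.

S(f_1,f_2): lcm = x**2*y. S = 5/2*x**2 + 8/3*x*y**2 - 4/3*x*y + y**2 + 2*y.
  leading term x**2: subtract (5/6)·f_1 from 5/2*x**2 + 8/3*x*y**2 - 4/3*x*y + y**2 + 2*y → 8/3*x*y**2 - 8*x*y + 10/3*x + y**2 - 1/2*y - 5
  leading term x*y**2: subtract (-4/3*y)·f_2 from 8/3*x*y**2 - 8*x*y + 10/3*x + y**2 - 1/2*y - 5 → -4/3*x*y + 10/3*x + y**2 - 1/2*y - 5
  leading term x*y: subtract (2/3)·f_2 from -4/3*x*y + 10/3*x + y**2 - 1/2*y - 5 → y**2 - 1/2*y - 5
  leading term y**2: no divisor's leading term divides it; move y**2 to the remainder.
  leading term y: no divisor's leading term divides it; move -1/2*y to the remainder.
  leading term 1: no divisor's leading term divides it; move -5 to the remainder.
  remainder y**2 - 1/2*y - 5 ≠ 0; add h_3 = y**2 - 1/2*y - 5 to the basis.

The other S-polynomials (S(f_1,h_3), S(f_2,h_3)) all reduce to 0 modulo the current basis, so we have a Gröbner basis.
Inter-reduce: drop elements whose leading term is divisible by another's, tail-reduce, and make monic.
Reduced Gröbner basis: {x**2 + 16/3*x + y + 2, x*y - 5/2*x, y**2 - 1/2*y - 5}.

Elimination: the polynomial y**2 - 1/2*y - 5 lies in the elimination ideal for y, so y ∈ {-2, 5/2}. For each such y, the remaining basis elements (now univariate) give the rest of the solution.
  y = -2: the earlier basis elements become x**2 + 16/3*x = 0; -9/2*x = 0, giving x = 0 — point (0, -2).
  y = 5/2: the earlier basis element becomes x**2 + 16/3*x + 9/2 = 0, giving x = -8/3 - sqrt(94)/6, -8/3 + sqrt(94)/6 — points (-8/3 - sqrt(94)/6, 5/2), (-8/3 + sqrt(94)/6, 5/2).
Zero-dimensionality of the ideal guarantees finitely many solutions over ℂ.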